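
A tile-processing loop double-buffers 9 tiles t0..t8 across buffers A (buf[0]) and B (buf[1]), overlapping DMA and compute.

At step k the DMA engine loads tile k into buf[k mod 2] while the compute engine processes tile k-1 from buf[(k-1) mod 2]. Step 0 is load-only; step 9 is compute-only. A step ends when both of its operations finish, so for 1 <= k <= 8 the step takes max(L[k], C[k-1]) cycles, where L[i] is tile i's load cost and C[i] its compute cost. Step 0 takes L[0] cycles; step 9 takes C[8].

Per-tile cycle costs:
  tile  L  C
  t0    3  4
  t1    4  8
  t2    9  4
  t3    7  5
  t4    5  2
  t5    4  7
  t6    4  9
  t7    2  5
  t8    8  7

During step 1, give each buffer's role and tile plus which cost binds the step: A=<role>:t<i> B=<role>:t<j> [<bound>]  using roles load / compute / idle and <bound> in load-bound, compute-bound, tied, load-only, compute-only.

step 1: A=compute:t0 B=load:t1 [tied]

  0. 3=3c; end=3; A:t0 B:-
  1. max(4,4)=4c; end=7; A:t0 B:t1
  2. max(9,8)=9c; end=16; A:t2 B:t1
  3. max(7,4)=7c; end=23; A:t2 B:t3
  4. max(5,5)=5c; end=28; A:t4 B:t3
  5. max(4,2)=4c; end=32; A:t4 B:t5
  6. max(4,7)=7c; end=39; A:t6 B:t5
  7. max(2,9)=9c; end=48; A:t6 B:t7
  8. max(8,5)=8c; end=56; A:t8 B:t7
  9. 7=7c; end=63; A:t8 B:t7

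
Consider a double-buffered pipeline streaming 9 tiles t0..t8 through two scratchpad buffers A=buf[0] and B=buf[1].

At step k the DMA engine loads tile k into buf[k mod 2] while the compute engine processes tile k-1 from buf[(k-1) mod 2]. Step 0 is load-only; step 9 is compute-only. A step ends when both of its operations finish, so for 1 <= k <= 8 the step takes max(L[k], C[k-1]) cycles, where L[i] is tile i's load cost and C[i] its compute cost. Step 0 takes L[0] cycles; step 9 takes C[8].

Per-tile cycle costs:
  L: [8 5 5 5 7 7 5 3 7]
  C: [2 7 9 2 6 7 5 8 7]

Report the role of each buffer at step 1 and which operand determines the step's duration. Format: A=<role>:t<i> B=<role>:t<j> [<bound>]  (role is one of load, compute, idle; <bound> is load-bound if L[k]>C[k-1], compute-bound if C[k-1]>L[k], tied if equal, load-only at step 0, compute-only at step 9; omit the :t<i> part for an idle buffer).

  0. 8=8c; end=8; A:t0 B:-
  1. max(5,2)=5c; end=13; A:t0 B:t1
  2. max(5,7)=7c; end=20; A:t2 B:t1
  3. max(5,9)=9c; end=29; A:t2 B:t3
  4. max(7,2)=7c; end=36; A:t4 B:t3
  5. max(7,6)=7c; end=43; A:t4 B:t5
  6. max(5,7)=7c; end=50; A:t6 B:t5
  7. max(3,5)=5c; end=55; A:t6 B:t7
  8. max(7,8)=8c; end=63; A:t8 B:t7
  9. 7=7c; end=70; A:t8 B:t7

step 1: A=compute:t0 B=load:t1 [load-bound]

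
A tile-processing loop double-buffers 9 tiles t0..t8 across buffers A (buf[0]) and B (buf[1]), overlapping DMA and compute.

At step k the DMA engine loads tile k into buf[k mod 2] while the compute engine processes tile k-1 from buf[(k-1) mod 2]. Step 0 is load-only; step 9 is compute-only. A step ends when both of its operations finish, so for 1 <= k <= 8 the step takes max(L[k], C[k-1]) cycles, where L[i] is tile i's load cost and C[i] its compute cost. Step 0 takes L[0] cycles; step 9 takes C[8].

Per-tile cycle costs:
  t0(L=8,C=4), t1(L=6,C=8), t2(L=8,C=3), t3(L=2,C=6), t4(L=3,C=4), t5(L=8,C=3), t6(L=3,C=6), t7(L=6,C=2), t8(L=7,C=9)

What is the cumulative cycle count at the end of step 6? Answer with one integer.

end_cycle[6] = 42

[0] DMA t0→A (8c) ∥ CU idle ⇒ 8c, clock 8
[1] DMA t1→B (6c) ∥ CU A:t0 (4c) ⇒ 6c, clock 14
[2] DMA t2→A (8c) ∥ CU B:t1 (8c) ⇒ 8c, clock 22
[3] DMA t3→B (2c) ∥ CU A:t2 (3c) ⇒ 3c, clock 25
[4] DMA t4→A (3c) ∥ CU B:t3 (6c) ⇒ 6c, clock 31
[5] DMA t5→B (8c) ∥ CU A:t4 (4c) ⇒ 8c, clock 39
[6] DMA t6→A (3c) ∥ CU B:t5 (3c) ⇒ 3c, clock 42
[7] DMA t7→B (6c) ∥ CU A:t6 (6c) ⇒ 6c, clock 48
[8] DMA t8→A (7c) ∥ CU B:t7 (2c) ⇒ 7c, clock 55
[9] DMA idle ∥ CU A:t8 (9c) ⇒ 9c, clock 64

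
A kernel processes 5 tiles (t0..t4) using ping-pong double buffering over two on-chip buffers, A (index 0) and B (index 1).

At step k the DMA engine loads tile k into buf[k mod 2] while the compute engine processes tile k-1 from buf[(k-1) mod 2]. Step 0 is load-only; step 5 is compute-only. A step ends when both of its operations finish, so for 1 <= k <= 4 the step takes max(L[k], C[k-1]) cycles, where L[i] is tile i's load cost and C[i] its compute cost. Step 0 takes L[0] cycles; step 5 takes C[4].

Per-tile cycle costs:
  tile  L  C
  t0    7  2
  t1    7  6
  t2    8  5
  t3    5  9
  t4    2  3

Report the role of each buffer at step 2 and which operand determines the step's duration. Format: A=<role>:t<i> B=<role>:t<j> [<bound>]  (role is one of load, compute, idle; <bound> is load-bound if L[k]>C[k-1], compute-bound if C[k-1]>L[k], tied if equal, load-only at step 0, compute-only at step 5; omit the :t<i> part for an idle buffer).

step 2: A=load:t2 B=compute:t1 [load-bound]

  0. 7=7c; end=7; A:t0 B:-
  1. max(7,2)=7c; end=14; A:t0 B:t1
  2. max(8,6)=8c; end=22; A:t2 B:t1
  3. max(5,5)=5c; end=27; A:t2 B:t3
  4. max(2,9)=9c; end=36; A:t4 B:t3
  5. 3=3c; end=39; A:t4 B:t3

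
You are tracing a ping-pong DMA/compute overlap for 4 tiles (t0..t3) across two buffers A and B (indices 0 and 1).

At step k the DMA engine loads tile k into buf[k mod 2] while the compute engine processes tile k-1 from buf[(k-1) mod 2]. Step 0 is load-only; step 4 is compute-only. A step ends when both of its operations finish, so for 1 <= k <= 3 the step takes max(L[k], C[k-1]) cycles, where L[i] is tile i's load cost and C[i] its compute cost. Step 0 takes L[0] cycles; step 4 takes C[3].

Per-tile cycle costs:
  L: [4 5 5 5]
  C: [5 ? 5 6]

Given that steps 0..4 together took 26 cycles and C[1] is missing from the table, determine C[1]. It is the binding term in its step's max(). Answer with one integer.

C[1] = 6

step 0 = dur = L[0]=4 = 4
step 1 = dur = max(L[1]=5, C[0]=5) = 5
step 2 = dur = max(L[2]=5, C[1]=?) = C[1]  (unknown; binding)
step 3 = dur = max(L[3]=5, C[2]=5) = 5
step 4 = dur = C[3]=6 = 6
sum of known step durations = 20
dur[2] = total - known = 26 - 20 = 6
C[1] is the binding max in step 2, so C[1] = dur[2] = 6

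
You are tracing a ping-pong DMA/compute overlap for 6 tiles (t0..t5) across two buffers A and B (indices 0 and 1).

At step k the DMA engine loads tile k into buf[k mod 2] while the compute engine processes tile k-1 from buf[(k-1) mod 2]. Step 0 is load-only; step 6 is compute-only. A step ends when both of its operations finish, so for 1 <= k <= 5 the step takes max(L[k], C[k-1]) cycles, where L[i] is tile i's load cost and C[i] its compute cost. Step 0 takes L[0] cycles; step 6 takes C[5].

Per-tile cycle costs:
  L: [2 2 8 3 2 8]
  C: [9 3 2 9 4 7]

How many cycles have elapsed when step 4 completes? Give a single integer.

end_cycle[4] = 31

[0] DMA t0→A (2c) ∥ CU idle ⇒ 2c, clock 2
[1] DMA t1→B (2c) ∥ CU A:t0 (9c) ⇒ 9c, clock 11
[2] DMA t2→A (8c) ∥ CU B:t1 (3c) ⇒ 8c, clock 19
[3] DMA t3→B (3c) ∥ CU A:t2 (2c) ⇒ 3c, clock 22
[4] DMA t4→A (2c) ∥ CU B:t3 (9c) ⇒ 9c, clock 31
[5] DMA t5→B (8c) ∥ CU A:t4 (4c) ⇒ 8c, clock 39
[6] DMA idle ∥ CU B:t5 (7c) ⇒ 7c, clock 46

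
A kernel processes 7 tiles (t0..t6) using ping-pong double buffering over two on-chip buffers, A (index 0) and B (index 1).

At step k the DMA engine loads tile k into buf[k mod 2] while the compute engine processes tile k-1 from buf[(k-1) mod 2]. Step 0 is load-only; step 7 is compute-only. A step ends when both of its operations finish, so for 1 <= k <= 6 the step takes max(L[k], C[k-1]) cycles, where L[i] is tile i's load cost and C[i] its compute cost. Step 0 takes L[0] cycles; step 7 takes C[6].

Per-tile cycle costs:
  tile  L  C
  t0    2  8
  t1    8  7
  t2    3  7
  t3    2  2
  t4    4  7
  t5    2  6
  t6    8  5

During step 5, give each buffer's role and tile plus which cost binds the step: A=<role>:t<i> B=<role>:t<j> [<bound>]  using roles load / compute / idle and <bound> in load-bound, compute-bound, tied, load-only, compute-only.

step 5: A=compute:t4 B=load:t5 [compute-bound]

[0] DMA t0→A (2c) ∥ CU idle ⇒ 2c, clock 2
[1] DMA t1→B (8c) ∥ CU A:t0 (8c) ⇒ 8c, clock 10
[2] DMA t2→A (3c) ∥ CU B:t1 (7c) ⇒ 7c, clock 17
[3] DMA t3→B (2c) ∥ CU A:t2 (7c) ⇒ 7c, clock 24
[4] DMA t4→A (4c) ∥ CU B:t3 (2c) ⇒ 4c, clock 28
[5] DMA t5→B (2c) ∥ CU A:t4 (7c) ⇒ 7c, clock 35
[6] DMA t6→A (8c) ∥ CU B:t5 (6c) ⇒ 8c, clock 43
[7] DMA idle ∥ CU A:t6 (5c) ⇒ 5c, clock 48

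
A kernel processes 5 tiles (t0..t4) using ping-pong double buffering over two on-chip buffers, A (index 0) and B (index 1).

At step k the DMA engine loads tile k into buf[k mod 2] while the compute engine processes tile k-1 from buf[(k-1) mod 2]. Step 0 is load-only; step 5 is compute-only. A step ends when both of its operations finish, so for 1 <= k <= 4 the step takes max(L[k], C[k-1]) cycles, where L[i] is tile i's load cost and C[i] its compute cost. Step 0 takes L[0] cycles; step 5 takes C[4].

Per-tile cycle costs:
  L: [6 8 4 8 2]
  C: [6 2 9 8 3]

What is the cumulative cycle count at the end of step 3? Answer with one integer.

end_cycle[3] = 27

[0] DMA t0→A (6c) ∥ CU idle ⇒ 6c, clock 6
[1] DMA t1→B (8c) ∥ CU A:t0 (6c) ⇒ 8c, clock 14
[2] DMA t2→A (4c) ∥ CU B:t1 (2c) ⇒ 4c, clock 18
[3] DMA t3→B (8c) ∥ CU A:t2 (9c) ⇒ 9c, clock 27
[4] DMA t4→A (2c) ∥ CU B:t3 (8c) ⇒ 8c, clock 35
[5] DMA idle ∥ CU A:t4 (3c) ⇒ 3c, clock 38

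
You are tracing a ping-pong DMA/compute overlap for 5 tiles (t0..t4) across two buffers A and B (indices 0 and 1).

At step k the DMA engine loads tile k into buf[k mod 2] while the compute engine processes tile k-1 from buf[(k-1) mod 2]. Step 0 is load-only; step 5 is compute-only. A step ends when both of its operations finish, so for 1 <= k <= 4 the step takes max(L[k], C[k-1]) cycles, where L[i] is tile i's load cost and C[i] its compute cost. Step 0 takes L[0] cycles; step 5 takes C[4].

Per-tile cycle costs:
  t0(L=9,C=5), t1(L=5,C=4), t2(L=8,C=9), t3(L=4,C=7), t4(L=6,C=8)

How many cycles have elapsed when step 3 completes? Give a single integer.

end_cycle[3] = 31

k=0 load=t0/9c comp=- wait=9 total=9
k=1 load=t1/5c comp=t0/5c wait=5 total=14
k=2 load=t2/8c comp=t1/4c wait=8 total=22
k=3 load=t3/4c comp=t2/9c wait=9 total=31
k=4 load=t4/6c comp=t3/7c wait=7 total=38
k=5 load=- comp=t4/8c wait=8 total=46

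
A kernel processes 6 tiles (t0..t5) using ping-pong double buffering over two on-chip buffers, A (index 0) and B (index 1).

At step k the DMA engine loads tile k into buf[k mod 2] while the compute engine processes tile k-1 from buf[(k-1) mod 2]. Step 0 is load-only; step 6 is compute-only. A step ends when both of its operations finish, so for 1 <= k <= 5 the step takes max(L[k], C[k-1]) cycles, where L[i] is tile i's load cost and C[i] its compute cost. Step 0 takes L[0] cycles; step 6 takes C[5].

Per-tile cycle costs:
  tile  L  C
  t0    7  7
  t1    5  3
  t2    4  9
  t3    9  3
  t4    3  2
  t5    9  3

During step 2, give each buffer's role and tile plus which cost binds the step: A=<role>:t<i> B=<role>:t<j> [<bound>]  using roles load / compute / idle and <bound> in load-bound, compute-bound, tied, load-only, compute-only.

[0] DMA t0→A (7c) ∥ CU idle ⇒ 7c, clock 7
[1] DMA t1→B (5c) ∥ CU A:t0 (7c) ⇒ 7c, clock 14
[2] DMA t2→A (4c) ∥ CU B:t1 (3c) ⇒ 4c, clock 18
[3] DMA t3→B (9c) ∥ CU A:t2 (9c) ⇒ 9c, clock 27
[4] DMA t4→A (3c) ∥ CU B:t3 (3c) ⇒ 3c, clock 30
[5] DMA t5→B (9c) ∥ CU A:t4 (2c) ⇒ 9c, clock 39
[6] DMA idle ∥ CU B:t5 (3c) ⇒ 3c, clock 42

step 2: A=load:t2 B=compute:t1 [load-bound]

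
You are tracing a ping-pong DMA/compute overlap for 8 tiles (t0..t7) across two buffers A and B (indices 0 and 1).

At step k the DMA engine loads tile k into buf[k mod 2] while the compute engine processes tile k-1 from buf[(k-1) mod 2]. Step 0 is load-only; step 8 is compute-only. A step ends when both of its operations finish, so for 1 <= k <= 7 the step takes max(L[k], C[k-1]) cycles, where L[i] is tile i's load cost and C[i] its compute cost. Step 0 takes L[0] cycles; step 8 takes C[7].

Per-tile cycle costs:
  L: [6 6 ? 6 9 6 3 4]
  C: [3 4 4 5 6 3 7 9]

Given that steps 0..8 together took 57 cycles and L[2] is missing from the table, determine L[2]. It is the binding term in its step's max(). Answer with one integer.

step 0: dur = L[0]=6 = 6
step 1: dur = max(L[1]=6, C[0]=3) = 6
step 2: dur = max(L[2]=?, C[1]=4) = L[2]  (unknown; binding)
step 3: dur = max(L[3]=6, C[2]=4) = 6
step 4: dur = max(L[4]=9, C[3]=5) = 9
step 5: dur = max(L[5]=6, C[4]=6) = 6
step 6: dur = max(L[6]=3, C[5]=3) = 3
step 7: dur = max(L[7]=4, C[6]=7) = 7
step 8: dur = C[7]=9 = 9
sum of known step durations = 52
dur[2] = total - known = 57 - 52 = 5
L[2] is the binding max in step 2, so L[2] = dur[2] = 5

L[2] = 5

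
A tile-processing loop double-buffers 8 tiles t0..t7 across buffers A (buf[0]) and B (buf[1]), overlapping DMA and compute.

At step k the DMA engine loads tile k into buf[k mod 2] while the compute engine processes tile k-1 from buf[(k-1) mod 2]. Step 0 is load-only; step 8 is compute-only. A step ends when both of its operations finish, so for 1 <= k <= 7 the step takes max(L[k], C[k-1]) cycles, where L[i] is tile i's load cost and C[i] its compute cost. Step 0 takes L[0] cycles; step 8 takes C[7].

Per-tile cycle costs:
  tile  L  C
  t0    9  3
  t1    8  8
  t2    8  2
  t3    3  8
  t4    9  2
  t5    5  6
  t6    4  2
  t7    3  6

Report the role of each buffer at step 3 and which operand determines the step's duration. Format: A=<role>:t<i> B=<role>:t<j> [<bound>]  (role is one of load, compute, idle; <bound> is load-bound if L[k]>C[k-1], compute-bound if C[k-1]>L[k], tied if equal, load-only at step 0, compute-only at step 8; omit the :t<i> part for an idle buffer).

step 3: A=compute:t2 B=load:t3 [load-bound]

[0] DMA t0→A (9c) ∥ CU idle ⇒ 9c, clock 9
[1] DMA t1→B (8c) ∥ CU A:t0 (3c) ⇒ 8c, clock 17
[2] DMA t2→A (8c) ∥ CU B:t1 (8c) ⇒ 8c, clock 25
[3] DMA t3→B (3c) ∥ CU A:t2 (2c) ⇒ 3c, clock 28
[4] DMA t4→A (9c) ∥ CU B:t3 (8c) ⇒ 9c, clock 37
[5] DMA t5→B (5c) ∥ CU A:t4 (2c) ⇒ 5c, clock 42
[6] DMA t6→A (4c) ∥ CU B:t5 (6c) ⇒ 6c, clock 48
[7] DMA t7→B (3c) ∥ CU A:t6 (2c) ⇒ 3c, clock 51
[8] DMA idle ∥ CU B:t7 (6c) ⇒ 6c, clock 57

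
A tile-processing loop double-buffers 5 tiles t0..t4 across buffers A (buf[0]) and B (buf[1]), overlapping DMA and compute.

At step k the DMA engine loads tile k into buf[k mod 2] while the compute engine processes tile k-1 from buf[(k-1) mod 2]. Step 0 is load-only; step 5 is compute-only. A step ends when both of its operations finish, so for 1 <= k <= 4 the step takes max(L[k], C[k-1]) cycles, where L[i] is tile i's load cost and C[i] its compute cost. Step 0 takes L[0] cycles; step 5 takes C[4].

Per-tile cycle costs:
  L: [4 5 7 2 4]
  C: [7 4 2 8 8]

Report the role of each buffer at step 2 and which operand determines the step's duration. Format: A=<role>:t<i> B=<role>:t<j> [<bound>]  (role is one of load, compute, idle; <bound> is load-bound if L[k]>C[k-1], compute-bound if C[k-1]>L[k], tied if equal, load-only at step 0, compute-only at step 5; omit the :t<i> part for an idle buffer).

  0. 4=4c; end=4; A:t0 B:-
  1. max(5,7)=7c; end=11; A:t0 B:t1
  2. max(7,4)=7c; end=18; A:t2 B:t1
  3. max(2,2)=2c; end=20; A:t2 B:t3
  4. max(4,8)=8c; end=28; A:t4 B:t3
  5. 8=8c; end=36; A:t4 B:t3

step 2: A=load:t2 B=compute:t1 [load-bound]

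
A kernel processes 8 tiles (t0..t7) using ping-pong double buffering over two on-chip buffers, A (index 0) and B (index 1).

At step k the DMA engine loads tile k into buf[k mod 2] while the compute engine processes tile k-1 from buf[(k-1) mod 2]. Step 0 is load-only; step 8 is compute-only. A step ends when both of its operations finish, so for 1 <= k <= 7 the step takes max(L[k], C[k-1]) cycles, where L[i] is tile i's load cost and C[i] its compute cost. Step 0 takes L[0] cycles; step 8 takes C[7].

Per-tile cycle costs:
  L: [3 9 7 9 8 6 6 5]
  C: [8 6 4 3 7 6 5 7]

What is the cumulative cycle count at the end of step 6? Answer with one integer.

k=0 load=t0/3c comp=- wait=3 total=3
k=1 load=t1/9c comp=t0/8c wait=9 total=12
k=2 load=t2/7c comp=t1/6c wait=7 total=19
k=3 load=t3/9c comp=t2/4c wait=9 total=28
k=4 load=t4/8c comp=t3/3c wait=8 total=36
k=5 load=t5/6c comp=t4/7c wait=7 total=43
k=6 load=t6/6c comp=t5/6c wait=6 total=49
k=7 load=t7/5c comp=t6/5c wait=5 total=54
k=8 load=- comp=t7/7c wait=7 total=61

end_cycle[6] = 49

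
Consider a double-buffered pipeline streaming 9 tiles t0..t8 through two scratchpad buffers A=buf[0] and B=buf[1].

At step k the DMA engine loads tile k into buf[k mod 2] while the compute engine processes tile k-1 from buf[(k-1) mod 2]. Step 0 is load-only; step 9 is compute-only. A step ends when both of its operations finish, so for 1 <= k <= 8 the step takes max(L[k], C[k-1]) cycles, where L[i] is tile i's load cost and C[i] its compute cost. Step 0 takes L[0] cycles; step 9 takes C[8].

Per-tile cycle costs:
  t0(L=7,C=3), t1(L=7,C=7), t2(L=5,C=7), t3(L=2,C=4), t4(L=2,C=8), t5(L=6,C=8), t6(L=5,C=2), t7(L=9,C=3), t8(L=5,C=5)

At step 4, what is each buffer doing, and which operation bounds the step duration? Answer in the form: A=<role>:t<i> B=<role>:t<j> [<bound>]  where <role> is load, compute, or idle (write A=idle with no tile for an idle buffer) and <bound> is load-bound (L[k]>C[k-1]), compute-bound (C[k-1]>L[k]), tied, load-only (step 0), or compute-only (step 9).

step 4: A=load:t4 B=compute:t3 [compute-bound]

k=0 load=t0/7c comp=- wait=7 total=7
k=1 load=t1/7c comp=t0/3c wait=7 total=14
k=2 load=t2/5c comp=t1/7c wait=7 total=21
k=3 load=t3/2c comp=t2/7c wait=7 total=28
k=4 load=t4/2c comp=t3/4c wait=4 total=32
k=5 load=t5/6c comp=t4/8c wait=8 total=40
k=6 load=t6/5c comp=t5/8c wait=8 total=48
k=7 load=t7/9c comp=t6/2c wait=9 total=57
k=8 load=t8/5c comp=t7/3c wait=5 total=62
k=9 load=- comp=t8/5c wait=5 total=67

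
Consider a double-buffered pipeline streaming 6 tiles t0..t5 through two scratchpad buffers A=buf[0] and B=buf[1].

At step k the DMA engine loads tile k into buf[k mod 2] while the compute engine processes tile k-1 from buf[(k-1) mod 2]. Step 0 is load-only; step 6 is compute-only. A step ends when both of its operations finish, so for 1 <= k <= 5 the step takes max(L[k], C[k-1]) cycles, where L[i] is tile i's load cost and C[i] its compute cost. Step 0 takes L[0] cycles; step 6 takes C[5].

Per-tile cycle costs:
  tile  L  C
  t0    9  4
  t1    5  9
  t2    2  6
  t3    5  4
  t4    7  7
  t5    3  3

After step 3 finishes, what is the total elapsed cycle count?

end_cycle[3] = 29

  0. 9=9c; end=9; A:t0 B:-
  1. max(5,4)=5c; end=14; A:t0 B:t1
  2. max(2,9)=9c; end=23; A:t2 B:t1
  3. max(5,6)=6c; end=29; A:t2 B:t3
  4. max(7,4)=7c; end=36; A:t4 B:t3
  5. max(3,7)=7c; end=43; A:t4 B:t5
  6. 3=3c; end=46; A:t4 B:t5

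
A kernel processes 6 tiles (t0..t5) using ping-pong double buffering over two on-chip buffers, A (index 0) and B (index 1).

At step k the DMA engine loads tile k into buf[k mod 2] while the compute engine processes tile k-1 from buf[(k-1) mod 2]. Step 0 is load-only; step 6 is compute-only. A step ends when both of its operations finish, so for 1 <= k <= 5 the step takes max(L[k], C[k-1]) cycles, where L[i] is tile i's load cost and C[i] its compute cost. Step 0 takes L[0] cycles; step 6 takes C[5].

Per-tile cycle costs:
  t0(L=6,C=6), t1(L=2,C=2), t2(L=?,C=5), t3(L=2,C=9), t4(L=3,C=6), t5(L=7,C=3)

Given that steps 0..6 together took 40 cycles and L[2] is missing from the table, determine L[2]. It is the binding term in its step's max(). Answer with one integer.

step 0 = dur = L[0]=6 = 6
step 1 = dur = max(L[1]=2, C[0]=6) = 6
step 2 = dur = max(L[2]=?, C[1]=2) = L[2]  (unknown; binding)
step 3 = dur = max(L[3]=2, C[2]=5) = 5
step 4 = dur = max(L[4]=3, C[3]=9) = 9
step 5 = dur = max(L[5]=7, C[4]=6) = 7
step 6 = dur = C[5]=3 = 3
sum of known step durations = 36
dur[2] = total - known = 40 - 36 = 4
L[2] is the binding max in step 2, so L[2] = dur[2] = 4

L[2] = 4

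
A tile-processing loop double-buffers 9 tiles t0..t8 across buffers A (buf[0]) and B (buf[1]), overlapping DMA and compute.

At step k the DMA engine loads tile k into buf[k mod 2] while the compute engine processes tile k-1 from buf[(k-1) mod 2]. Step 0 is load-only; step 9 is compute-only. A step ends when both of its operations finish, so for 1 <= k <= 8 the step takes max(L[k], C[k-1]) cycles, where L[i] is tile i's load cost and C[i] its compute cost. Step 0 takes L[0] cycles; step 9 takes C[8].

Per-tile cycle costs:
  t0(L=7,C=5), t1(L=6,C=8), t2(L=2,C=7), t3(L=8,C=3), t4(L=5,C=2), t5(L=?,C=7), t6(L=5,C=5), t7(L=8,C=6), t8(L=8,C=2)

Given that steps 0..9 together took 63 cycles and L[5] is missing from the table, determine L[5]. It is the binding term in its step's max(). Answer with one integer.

step 0 = dur = L[0]=7 = 7
step 1 = dur = max(L[1]=6, C[0]=5) = 6
step 2 = dur = max(L[2]=2, C[1]=8) = 8
step 3 = dur = max(L[3]=8, C[2]=7) = 8
step 4 = dur = max(L[4]=5, C[3]=3) = 5
step 5 = dur = max(L[5]=?, C[4]=2) = L[5]  (unknown; binding)
step 6 = dur = max(L[6]=5, C[5]=7) = 7
step 7 = dur = max(L[7]=8, C[6]=5) = 8
step 8 = dur = max(L[8]=8, C[7]=6) = 8
step 9 = dur = C[8]=2 = 2
sum of known step durations = 59
dur[5] = total - known = 63 - 59 = 4
L[5] is the binding max in step 5, so L[5] = dur[5] = 4

L[5] = 4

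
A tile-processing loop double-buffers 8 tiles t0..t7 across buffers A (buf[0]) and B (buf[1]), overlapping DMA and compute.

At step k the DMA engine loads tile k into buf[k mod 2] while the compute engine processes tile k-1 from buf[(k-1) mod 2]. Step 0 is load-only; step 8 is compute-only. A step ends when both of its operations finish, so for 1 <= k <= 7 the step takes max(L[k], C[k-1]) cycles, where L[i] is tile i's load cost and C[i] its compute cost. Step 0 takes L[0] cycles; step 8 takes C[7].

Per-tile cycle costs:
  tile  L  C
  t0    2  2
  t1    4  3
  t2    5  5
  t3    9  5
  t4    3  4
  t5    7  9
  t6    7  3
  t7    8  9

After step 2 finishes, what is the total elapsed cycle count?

end_cycle[2] = 11

  0. 2=2c; end=2; A:t0 B:-
  1. max(4,2)=4c; end=6; A:t0 B:t1
  2. max(5,3)=5c; end=11; A:t2 B:t1
  3. max(9,5)=9c; end=20; A:t2 B:t3
  4. max(3,5)=5c; end=25; A:t4 B:t3
  5. max(7,4)=7c; end=32; A:t4 B:t5
  6. max(7,9)=9c; end=41; A:t6 B:t5
  7. max(8,3)=8c; end=49; A:t6 B:t7
  8. 9=9c; end=58; A:t6 B:t7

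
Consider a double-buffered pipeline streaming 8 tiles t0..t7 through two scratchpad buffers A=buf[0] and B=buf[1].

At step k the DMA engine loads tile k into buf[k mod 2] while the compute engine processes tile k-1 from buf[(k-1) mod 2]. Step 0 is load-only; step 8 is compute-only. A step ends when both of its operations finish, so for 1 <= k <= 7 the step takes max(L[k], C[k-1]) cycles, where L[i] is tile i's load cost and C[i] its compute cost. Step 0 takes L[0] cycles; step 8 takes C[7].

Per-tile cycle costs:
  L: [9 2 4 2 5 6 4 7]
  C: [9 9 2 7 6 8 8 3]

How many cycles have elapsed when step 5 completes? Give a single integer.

k=0 load=t0/9c comp=- wait=9 total=9
k=1 load=t1/2c comp=t0/9c wait=9 total=18
k=2 load=t2/4c comp=t1/9c wait=9 total=27
k=3 load=t3/2c comp=t2/2c wait=2 total=29
k=4 load=t4/5c comp=t3/7c wait=7 total=36
k=5 load=t5/6c comp=t4/6c wait=6 total=42
k=6 load=t6/4c comp=t5/8c wait=8 total=50
k=7 load=t7/7c comp=t6/8c wait=8 total=58
k=8 load=- comp=t7/3c wait=3 total=61

end_cycle[5] = 42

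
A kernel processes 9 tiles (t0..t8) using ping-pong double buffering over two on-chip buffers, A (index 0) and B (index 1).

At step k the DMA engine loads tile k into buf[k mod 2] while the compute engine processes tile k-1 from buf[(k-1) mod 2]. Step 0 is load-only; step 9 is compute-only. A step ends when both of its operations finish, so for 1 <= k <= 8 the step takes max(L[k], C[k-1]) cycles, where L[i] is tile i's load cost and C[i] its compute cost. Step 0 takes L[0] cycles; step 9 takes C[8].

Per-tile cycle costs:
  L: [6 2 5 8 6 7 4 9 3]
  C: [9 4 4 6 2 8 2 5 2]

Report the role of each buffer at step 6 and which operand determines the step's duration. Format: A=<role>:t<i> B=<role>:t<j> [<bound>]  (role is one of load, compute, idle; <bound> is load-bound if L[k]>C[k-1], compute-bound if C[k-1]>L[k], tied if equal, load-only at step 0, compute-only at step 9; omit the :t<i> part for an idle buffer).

k=0 load=t0/6c comp=- wait=6 total=6
k=1 load=t1/2c comp=t0/9c wait=9 total=15
k=2 load=t2/5c comp=t1/4c wait=5 total=20
k=3 load=t3/8c comp=t2/4c wait=8 total=28
k=4 load=t4/6c comp=t3/6c wait=6 total=34
k=5 load=t5/7c comp=t4/2c wait=7 total=41
k=6 load=t6/4c comp=t5/8c wait=8 total=49
k=7 load=t7/9c comp=t6/2c wait=9 total=58
k=8 load=t8/3c comp=t7/5c wait=5 total=63
k=9 load=- comp=t8/2c wait=2 total=65

step 6: A=load:t6 B=compute:t5 [compute-bound]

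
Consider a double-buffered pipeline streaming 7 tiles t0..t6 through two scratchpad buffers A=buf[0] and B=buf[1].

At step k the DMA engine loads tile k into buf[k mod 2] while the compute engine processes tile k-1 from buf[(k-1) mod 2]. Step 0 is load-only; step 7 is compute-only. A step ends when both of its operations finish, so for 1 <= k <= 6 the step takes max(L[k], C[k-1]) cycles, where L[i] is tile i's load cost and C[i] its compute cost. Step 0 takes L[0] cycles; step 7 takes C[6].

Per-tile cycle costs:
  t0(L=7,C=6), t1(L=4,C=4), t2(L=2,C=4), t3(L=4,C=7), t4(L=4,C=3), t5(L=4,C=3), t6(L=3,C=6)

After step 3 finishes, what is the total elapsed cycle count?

end_cycle[3] = 21

k=0 load=t0/7c comp=- wait=7 total=7
k=1 load=t1/4c comp=t0/6c wait=6 total=13
k=2 load=t2/2c comp=t1/4c wait=4 total=17
k=3 load=t3/4c comp=t2/4c wait=4 total=21
k=4 load=t4/4c comp=t3/7c wait=7 total=28
k=5 load=t5/4c comp=t4/3c wait=4 total=32
k=6 load=t6/3c comp=t5/3c wait=3 total=35
k=7 load=- comp=t6/6c wait=6 total=41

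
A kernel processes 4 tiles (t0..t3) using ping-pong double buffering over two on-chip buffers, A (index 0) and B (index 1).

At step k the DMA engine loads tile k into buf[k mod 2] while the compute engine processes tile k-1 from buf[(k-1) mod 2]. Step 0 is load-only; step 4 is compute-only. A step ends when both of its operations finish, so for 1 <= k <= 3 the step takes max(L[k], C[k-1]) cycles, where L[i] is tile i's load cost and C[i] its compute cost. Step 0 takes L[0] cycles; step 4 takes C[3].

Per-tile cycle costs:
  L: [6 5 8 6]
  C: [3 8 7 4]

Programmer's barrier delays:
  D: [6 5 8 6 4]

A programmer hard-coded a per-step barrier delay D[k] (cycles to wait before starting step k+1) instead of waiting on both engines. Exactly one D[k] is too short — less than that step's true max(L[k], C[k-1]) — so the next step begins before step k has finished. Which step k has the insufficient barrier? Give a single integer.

hazard at step 3

step 0: need L[0]=6 = 6; D[0]=6 ok
step 1: need max(L[1]=5,C[0]=3) = 5; D[1]=5 ok
step 2: need max(L[2]=8,C[1]=8) = 8; D[2]=8 ok
step 3: need max(L[3]=6,C[2]=7) = 7; D[3]=6 SHORT
step 4: need C[3]=4 = 4; D[4]=4 ok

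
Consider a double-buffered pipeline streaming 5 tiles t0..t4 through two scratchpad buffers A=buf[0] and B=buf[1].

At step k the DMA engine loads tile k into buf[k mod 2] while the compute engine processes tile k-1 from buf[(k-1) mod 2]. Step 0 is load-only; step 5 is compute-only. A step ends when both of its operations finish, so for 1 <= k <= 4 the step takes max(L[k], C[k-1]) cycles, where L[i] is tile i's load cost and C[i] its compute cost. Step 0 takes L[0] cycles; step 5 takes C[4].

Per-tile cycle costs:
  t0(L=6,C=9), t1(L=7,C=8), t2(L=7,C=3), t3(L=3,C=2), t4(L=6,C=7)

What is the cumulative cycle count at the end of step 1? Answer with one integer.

end_cycle[1] = 15

step 0: L[0]=6 → dur=6, Σ=6 | A=load:t0 B=idle [load-only]
step 1: L[1]=7 C[0]=9 → dur=9, Σ=15 | A=compute:t0 B=load:t1 [compute-bound]
step 2: L[2]=7 C[1]=8 → dur=8, Σ=23 | A=load:t2 B=compute:t1 [compute-bound]
step 3: L[3]=3 C[2]=3 → dur=3, Σ=26 | A=compute:t2 B=load:t3 [tied]
step 4: L[4]=6 C[3]=2 → dur=6, Σ=32 | A=load:t4 B=compute:t3 [load-bound]
step 5: C[4]=7 → dur=7, Σ=39 | A=compute:t4 B=idle [compute-only]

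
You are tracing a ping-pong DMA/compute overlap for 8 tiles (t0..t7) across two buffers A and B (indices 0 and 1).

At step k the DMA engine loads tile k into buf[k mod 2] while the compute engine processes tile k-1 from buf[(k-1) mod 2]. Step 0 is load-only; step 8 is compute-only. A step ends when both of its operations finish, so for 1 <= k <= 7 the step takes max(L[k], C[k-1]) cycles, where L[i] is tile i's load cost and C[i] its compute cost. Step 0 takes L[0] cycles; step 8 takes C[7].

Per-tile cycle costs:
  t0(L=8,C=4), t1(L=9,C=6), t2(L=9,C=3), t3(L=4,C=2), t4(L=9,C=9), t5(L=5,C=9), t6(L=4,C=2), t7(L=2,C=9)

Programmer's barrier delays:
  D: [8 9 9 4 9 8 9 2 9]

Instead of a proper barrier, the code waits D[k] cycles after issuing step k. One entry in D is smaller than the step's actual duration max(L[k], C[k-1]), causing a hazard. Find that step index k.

hazard at step 5

[0] required=L[0]=8=8 vs D=8 ok
[1] required=max(L[1]=9,C[0]=4)=9 vs D=9 ok
[2] required=max(L[2]=9,C[1]=6)=9 vs D=9 ok
[3] required=max(L[3]=4,C[2]=3)=4 vs D=4 ok
[4] required=max(L[4]=9,C[3]=2)=9 vs D=9 ok
[5] required=max(L[5]=5,C[4]=9)=9 vs D=8 SHORT
[6] required=max(L[6]=4,C[5]=9)=9 vs D=9 ok
[7] required=max(L[7]=2,C[6]=2)=2 vs D=2 ok
[8] required=C[7]=9=9 vs D=9 ok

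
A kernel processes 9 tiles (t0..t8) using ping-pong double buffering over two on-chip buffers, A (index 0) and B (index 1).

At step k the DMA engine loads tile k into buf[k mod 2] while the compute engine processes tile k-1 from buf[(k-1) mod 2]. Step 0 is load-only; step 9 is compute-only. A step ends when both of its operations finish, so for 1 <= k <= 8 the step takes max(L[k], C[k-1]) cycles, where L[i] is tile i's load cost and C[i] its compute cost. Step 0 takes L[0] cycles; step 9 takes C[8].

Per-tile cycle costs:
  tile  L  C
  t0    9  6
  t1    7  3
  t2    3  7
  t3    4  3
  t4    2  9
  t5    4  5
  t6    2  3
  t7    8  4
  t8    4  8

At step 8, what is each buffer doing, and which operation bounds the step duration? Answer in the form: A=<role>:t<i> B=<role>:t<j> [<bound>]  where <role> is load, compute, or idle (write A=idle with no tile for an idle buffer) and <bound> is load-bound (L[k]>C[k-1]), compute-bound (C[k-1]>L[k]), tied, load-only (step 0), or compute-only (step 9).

[0] DMA t0→A (9c) ∥ CU idle ⇒ 9c, clock 9
[1] DMA t1→B (7c) ∥ CU A:t0 (6c) ⇒ 7c, clock 16
[2] DMA t2→A (3c) ∥ CU B:t1 (3c) ⇒ 3c, clock 19
[3] DMA t3→B (4c) ∥ CU A:t2 (7c) ⇒ 7c, clock 26
[4] DMA t4→A (2c) ∥ CU B:t3 (3c) ⇒ 3c, clock 29
[5] DMA t5→B (4c) ∥ CU A:t4 (9c) ⇒ 9c, clock 38
[6] DMA t6→A (2c) ∥ CU B:t5 (5c) ⇒ 5c, clock 43
[7] DMA t7→B (8c) ∥ CU A:t6 (3c) ⇒ 8c, clock 51
[8] DMA t8→A (4c) ∥ CU B:t7 (4c) ⇒ 4c, clock 55
[9] DMA idle ∥ CU A:t8 (8c) ⇒ 8c, clock 63

step 8: A=load:t8 B=compute:t7 [tied]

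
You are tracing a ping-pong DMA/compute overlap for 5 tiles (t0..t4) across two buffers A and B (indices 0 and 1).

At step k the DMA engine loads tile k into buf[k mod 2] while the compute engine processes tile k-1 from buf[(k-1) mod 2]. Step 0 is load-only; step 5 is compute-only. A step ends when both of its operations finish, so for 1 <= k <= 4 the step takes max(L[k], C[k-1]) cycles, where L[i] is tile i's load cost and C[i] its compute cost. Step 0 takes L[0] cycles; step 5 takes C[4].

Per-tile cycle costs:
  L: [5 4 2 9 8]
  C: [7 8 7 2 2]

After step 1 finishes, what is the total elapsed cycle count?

end_cycle[1] = 12

[0] DMA t0→A (5c) ∥ CU idle ⇒ 5c, clock 5
[1] DMA t1→B (4c) ∥ CU A:t0 (7c) ⇒ 7c, clock 12
[2] DMA t2→A (2c) ∥ CU B:t1 (8c) ⇒ 8c, clock 20
[3] DMA t3→B (9c) ∥ CU A:t2 (7c) ⇒ 9c, clock 29
[4] DMA t4→A (8c) ∥ CU B:t3 (2c) ⇒ 8c, clock 37
[5] DMA idle ∥ CU A:t4 (2c) ⇒ 2c, clock 39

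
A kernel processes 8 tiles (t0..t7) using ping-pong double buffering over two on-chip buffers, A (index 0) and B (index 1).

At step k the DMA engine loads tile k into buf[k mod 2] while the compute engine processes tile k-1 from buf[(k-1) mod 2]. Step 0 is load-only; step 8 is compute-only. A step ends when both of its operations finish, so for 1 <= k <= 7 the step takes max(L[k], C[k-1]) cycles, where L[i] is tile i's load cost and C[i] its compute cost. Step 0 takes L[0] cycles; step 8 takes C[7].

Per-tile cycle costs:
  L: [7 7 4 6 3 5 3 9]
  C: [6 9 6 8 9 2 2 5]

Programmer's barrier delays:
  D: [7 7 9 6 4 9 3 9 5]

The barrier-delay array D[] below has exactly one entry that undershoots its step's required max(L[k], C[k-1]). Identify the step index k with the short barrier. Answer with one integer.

hazard at step 4

step 0: need L[0]=7 = 7; D[0]=7 ok
step 1: need max(L[1]=7,C[0]=6) = 7; D[1]=7 ok
step 2: need max(L[2]=4,C[1]=9) = 9; D[2]=9 ok
step 3: need max(L[3]=6,C[2]=6) = 6; D[3]=6 ok
step 4: need max(L[4]=3,C[3]=8) = 8; D[4]=4 SHORT
step 5: need max(L[5]=5,C[4]=9) = 9; D[5]=9 ok
step 6: need max(L[6]=3,C[5]=2) = 3; D[6]=3 ok
step 7: need max(L[7]=9,C[6]=2) = 9; D[7]=9 ok
step 8: need C[7]=5 = 5; D[8]=5 ok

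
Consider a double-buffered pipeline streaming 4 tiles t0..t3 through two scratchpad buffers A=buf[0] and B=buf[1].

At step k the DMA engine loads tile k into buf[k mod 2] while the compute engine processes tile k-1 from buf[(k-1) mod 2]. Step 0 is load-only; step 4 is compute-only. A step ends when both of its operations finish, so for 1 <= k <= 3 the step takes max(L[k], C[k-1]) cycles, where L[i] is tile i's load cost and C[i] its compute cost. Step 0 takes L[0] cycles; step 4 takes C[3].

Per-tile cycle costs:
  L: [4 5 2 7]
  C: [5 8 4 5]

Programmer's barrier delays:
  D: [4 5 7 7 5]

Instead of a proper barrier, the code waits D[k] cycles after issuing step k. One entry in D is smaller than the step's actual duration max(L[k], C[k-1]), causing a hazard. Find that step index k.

hazard at step 2

k=0 barrier L[0]=4→4c, D[0]=4 ok
k=1 barrier max(L[1]=5,C[0]=5)→5c, D[1]=5 ok
k=2 barrier max(L[2]=2,C[1]=8)→8c, D[2]=7 SHORT
k=3 barrier max(L[3]=7,C[2]=4)→7c, D[3]=7 ok
k=4 barrier C[3]=5→5c, D[4]=5 ok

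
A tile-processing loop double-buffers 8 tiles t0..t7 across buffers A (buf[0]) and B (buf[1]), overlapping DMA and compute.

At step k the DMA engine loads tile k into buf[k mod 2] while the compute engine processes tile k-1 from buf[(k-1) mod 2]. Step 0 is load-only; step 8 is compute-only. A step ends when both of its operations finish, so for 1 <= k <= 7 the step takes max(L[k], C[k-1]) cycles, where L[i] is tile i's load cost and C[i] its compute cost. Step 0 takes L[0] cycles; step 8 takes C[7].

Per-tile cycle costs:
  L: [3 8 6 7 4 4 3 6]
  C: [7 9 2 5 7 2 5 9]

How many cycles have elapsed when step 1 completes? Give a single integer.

step 0: L[0]=3 → dur=3, Σ=3 | A=load:t0 B=idle [load-only]
step 1: L[1]=8 C[0]=7 → dur=8, Σ=11 | A=compute:t0 B=load:t1 [load-bound]
step 2: L[2]=6 C[1]=9 → dur=9, Σ=20 | A=load:t2 B=compute:t1 [compute-bound]
step 3: L[3]=7 C[2]=2 → dur=7, Σ=27 | A=compute:t2 B=load:t3 [load-bound]
step 4: L[4]=4 C[3]=5 → dur=5, Σ=32 | A=load:t4 B=compute:t3 [compute-bound]
step 5: L[5]=4 C[4]=7 → dur=7, Σ=39 | A=compute:t4 B=load:t5 [compute-bound]
step 6: L[6]=3 C[5]=2 → dur=3, Σ=42 | A=load:t6 B=compute:t5 [load-bound]
step 7: L[7]=6 C[6]=5 → dur=6, Σ=48 | A=compute:t6 B=load:t7 [load-bound]
step 8: C[7]=9 → dur=9, Σ=57 | A=idle B=compute:t7 [compute-only]

end_cycle[1] = 11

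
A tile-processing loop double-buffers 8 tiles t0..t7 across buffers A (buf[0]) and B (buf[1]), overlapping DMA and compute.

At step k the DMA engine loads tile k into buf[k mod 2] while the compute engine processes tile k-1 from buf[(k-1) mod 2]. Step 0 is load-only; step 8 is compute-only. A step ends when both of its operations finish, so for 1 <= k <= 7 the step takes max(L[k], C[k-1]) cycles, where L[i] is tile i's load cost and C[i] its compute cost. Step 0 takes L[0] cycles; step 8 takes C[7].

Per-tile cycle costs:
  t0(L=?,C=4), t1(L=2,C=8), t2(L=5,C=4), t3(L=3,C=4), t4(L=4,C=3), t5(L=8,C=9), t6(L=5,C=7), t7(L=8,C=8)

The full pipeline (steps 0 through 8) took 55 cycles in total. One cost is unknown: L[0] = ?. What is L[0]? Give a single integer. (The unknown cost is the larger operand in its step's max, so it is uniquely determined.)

step 0: dur = L[0]=? = L[0]  (unknown; binding)
step 1: dur = max(L[1]=2, C[0]=4) = 4
step 2: dur = max(L[2]=5, C[1]=8) = 8
step 3: dur = max(L[3]=3, C[2]=4) = 4
step 4: dur = max(L[4]=4, C[3]=4) = 4
step 5: dur = max(L[5]=8, C[4]=3) = 8
step 6: dur = max(L[6]=5, C[5]=9) = 9
step 7: dur = max(L[7]=8, C[6]=7) = 8
step 8: dur = C[7]=8 = 8
sum of known step durations = 53
dur[0] = total - known = 55 - 53 = 2
L[0] is the binding max in step 0, so L[0] = dur[0] = 2

L[0] = 2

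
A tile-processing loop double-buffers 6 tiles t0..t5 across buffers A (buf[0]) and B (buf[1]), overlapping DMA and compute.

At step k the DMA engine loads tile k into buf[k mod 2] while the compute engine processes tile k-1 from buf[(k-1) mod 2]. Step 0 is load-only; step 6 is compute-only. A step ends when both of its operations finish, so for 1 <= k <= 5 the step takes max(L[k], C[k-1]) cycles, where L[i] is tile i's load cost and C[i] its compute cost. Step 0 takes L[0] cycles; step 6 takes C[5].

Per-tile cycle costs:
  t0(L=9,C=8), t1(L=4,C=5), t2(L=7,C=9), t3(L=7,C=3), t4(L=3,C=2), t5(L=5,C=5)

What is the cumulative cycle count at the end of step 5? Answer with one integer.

[0] DMA t0→A (9c) ∥ CU idle ⇒ 9c, clock 9
[1] DMA t1→B (4c) ∥ CU A:t0 (8c) ⇒ 8c, clock 17
[2] DMA t2→A (7c) ∥ CU B:t1 (5c) ⇒ 7c, clock 24
[3] DMA t3→B (7c) ∥ CU A:t2 (9c) ⇒ 9c, clock 33
[4] DMA t4→A (3c) ∥ CU B:t3 (3c) ⇒ 3c, clock 36
[5] DMA t5→B (5c) ∥ CU A:t4 (2c) ⇒ 5c, clock 41
[6] DMA idle ∥ CU B:t5 (5c) ⇒ 5c, clock 46

end_cycle[5] = 41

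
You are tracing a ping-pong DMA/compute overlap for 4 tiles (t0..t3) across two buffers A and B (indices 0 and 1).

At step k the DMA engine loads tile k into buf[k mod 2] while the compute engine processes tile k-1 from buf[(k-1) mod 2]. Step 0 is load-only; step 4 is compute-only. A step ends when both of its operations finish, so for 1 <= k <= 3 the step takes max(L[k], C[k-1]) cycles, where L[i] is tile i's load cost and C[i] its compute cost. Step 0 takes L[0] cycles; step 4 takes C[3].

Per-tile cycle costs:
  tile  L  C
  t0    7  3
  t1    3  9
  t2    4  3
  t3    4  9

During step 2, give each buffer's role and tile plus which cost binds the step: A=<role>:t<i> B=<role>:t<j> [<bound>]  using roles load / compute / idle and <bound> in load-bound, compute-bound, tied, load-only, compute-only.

step 2: A=load:t2 B=compute:t1 [compute-bound]

k=0 load=t0/7c comp=- wait=7 total=7
k=1 load=t1/3c comp=t0/3c wait=3 total=10
k=2 load=t2/4c comp=t1/9c wait=9 total=19
k=3 load=t3/4c comp=t2/3c wait=4 total=23
k=4 load=- comp=t3/9c wait=9 total=32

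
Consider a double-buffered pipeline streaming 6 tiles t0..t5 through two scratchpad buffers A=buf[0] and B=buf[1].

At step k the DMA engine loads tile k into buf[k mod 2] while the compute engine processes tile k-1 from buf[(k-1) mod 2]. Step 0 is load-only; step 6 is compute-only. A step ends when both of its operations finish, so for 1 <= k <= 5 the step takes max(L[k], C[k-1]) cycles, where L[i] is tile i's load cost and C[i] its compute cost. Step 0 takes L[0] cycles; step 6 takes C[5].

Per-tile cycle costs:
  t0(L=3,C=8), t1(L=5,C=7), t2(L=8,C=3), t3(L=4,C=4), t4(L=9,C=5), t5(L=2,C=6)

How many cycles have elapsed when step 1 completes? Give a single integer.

[0] DMA t0→A (3c) ∥ CU idle ⇒ 3c, clock 3
[1] DMA t1→B (5c) ∥ CU A:t0 (8c) ⇒ 8c, clock 11
[2] DMA t2→A (8c) ∥ CU B:t1 (7c) ⇒ 8c, clock 19
[3] DMA t3→B (4c) ∥ CU A:t2 (3c) ⇒ 4c, clock 23
[4] DMA t4→A (9c) ∥ CU B:t3 (4c) ⇒ 9c, clock 32
[5] DMA t5→B (2c) ∥ CU A:t4 (5c) ⇒ 5c, clock 37
[6] DMA idle ∥ CU B:t5 (6c) ⇒ 6c, clock 43

end_cycle[1] = 11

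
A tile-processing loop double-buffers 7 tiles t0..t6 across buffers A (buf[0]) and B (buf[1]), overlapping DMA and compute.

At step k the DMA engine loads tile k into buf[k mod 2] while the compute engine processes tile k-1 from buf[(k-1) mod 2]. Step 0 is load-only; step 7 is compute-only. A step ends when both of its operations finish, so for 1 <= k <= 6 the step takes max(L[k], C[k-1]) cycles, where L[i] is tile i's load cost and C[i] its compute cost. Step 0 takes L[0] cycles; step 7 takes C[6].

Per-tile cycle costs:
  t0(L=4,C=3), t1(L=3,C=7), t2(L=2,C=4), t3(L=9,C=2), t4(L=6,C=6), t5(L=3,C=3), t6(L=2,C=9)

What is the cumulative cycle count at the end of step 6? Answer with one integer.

[0] DMA t0→A (4c) ∥ CU idle ⇒ 4c, clock 4
[1] DMA t1→B (3c) ∥ CU A:t0 (3c) ⇒ 3c, clock 7
[2] DMA t2→A (2c) ∥ CU B:t1 (7c) ⇒ 7c, clock 14
[3] DMA t3→B (9c) ∥ CU A:t2 (4c) ⇒ 9c, clock 23
[4] DMA t4→A (6c) ∥ CU B:t3 (2c) ⇒ 6c, clock 29
[5] DMA t5→B (3c) ∥ CU A:t4 (6c) ⇒ 6c, clock 35
[6] DMA t6→A (2c) ∥ CU B:t5 (3c) ⇒ 3c, clock 38
[7] DMA idle ∥ CU A:t6 (9c) ⇒ 9c, clock 47

end_cycle[6] = 38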